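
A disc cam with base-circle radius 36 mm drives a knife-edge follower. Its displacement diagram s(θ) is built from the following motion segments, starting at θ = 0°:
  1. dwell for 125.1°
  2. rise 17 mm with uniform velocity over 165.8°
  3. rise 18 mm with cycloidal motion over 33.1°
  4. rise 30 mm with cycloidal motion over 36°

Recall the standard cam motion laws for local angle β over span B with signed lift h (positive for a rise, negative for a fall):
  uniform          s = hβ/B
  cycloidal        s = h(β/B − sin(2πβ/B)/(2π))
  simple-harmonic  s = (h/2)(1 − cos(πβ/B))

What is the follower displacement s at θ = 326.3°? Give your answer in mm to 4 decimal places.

seg 1 [0°–125.1°] dwell: s stays 0.0000
seg 2 [125.1°–290.9°] uniform, h=17: full span → s += 17 → s = 17.0000
seg 3 [290.9°–324°] cycloidal, h=18: full span → s += 18 → s = 35.0000
seg 4 [324°–360°] cycloidal, h=30: θ=326.3° here. β=2.3, B=36. 30·(0.0639 − sin(2π·0.0639)/(2π)) = 0.0511 → s = 35.0511

35.0511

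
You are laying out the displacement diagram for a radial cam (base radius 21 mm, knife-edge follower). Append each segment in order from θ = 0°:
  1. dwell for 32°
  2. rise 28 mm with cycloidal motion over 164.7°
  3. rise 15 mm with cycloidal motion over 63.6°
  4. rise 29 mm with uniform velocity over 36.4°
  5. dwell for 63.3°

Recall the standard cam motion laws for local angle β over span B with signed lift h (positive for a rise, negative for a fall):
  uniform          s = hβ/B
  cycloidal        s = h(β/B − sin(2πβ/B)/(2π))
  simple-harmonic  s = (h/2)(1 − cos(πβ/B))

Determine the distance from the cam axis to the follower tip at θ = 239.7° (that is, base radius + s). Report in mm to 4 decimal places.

seg 1 [0°–32°] dwell: s stays 0.0000
seg 2 [32°–196.7°] cycloidal, h=28: full span → s += 28 → s = 28.0000
seg 3 [196.7°–260.3°] cycloidal, h=15: θ=239.7° here. β=43, B=63.6. 15·(0.6761 − sin(2π·0.6761)/(2π)) = 12.2761 → s = 40.2761
radial distance = base radius + s = 21 + 40.2761 = 61.2761

61.2761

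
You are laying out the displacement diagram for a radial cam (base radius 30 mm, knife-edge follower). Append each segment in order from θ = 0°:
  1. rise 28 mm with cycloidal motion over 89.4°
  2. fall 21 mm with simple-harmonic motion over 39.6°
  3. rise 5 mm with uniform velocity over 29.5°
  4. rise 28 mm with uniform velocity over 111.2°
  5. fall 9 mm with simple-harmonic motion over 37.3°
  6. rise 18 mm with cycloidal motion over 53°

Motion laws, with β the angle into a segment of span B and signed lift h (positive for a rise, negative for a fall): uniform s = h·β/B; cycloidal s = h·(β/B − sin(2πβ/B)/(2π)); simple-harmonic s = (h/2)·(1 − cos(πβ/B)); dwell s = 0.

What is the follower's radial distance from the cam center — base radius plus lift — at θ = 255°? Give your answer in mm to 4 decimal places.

seg 1 [0°–89.4°] cycloidal, h=28: full span → s += 28 → s = 28.0000
seg 2 [89.4°–129°] simple-harmonic, h=-21: full span → s += -21 → s = 7.0000
seg 3 [129°–158.5°] uniform, h=5: full span → s += 5 → s = 12.0000
seg 4 [158.5°–269.7°] uniform, h=28: θ=255° here. β=96.5, B=111.2. 28·96.5/111.2 = 24.2986 → s = 36.2986
radial distance = base radius + s = 30 + 36.2986 = 66.2986

66.2986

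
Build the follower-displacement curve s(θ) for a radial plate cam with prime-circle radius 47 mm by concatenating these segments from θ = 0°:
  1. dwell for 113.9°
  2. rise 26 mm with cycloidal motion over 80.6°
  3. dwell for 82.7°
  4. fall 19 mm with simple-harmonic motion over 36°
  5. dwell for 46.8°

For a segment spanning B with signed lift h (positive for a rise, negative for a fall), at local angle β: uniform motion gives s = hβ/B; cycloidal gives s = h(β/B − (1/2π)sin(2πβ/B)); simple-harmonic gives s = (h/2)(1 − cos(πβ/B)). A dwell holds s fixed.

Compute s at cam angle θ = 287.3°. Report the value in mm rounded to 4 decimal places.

seg 1 [0°–113.9°] dwell: s stays 0.0000
seg 2 [113.9°–194.5°] cycloidal, h=26: full span → s += 26 → s = 26.0000
seg 3 [194.5°–277.2°] dwell: s stays 26.0000
seg 4 [277.2°–313.2°] simple-harmonic, h=-19: θ=287.3° here. β=10.1, B=36. -19/2·(1 − cos(π·0.2806)) = -3.4573 → s = 22.5427

22.5427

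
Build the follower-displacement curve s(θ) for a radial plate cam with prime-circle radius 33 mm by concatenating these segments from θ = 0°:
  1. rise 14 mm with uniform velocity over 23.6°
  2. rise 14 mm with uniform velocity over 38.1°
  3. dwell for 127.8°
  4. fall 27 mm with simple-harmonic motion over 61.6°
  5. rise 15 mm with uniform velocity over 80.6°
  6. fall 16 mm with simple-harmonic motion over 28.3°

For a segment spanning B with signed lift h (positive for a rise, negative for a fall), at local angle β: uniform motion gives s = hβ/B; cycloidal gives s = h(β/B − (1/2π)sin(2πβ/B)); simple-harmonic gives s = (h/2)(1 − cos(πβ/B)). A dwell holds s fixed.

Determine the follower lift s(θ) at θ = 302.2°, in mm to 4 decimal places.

seg 1 [0°–23.6°] uniform, h=14: full span → s += 14 → s = 14.0000
seg 2 [23.6°–61.7°] uniform, h=14: full span → s += 14 → s = 28.0000
seg 3 [61.7°–189.5°] dwell: s stays 28.0000
seg 4 [189.5°–251.1°] simple-harmonic, h=-27: full span → s += -27 → s = 1.0000
seg 5 [251.1°–331.7°] uniform, h=15: θ=302.2° here. β=51.1, B=80.6. 15·51.1/80.6 = 9.5099 → s = 10.5099

10.5099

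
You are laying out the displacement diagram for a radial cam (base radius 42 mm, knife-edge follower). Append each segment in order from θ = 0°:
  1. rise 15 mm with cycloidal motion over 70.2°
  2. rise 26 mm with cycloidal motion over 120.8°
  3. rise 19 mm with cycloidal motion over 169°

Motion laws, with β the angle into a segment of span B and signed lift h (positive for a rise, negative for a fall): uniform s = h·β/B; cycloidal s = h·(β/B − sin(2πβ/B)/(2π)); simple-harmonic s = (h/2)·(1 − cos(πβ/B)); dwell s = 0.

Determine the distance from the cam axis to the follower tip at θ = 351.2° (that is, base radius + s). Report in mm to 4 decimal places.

seg 1 [0°–70.2°] cycloidal, h=15: full span → s += 15 → s = 15.0000
seg 2 [70.2°–191°] cycloidal, h=26: full span → s += 26 → s = 41.0000
seg 3 [191°–360°] cycloidal, h=19: θ=351.2° here. β=160.2, B=169. 19·(0.9479 − sin(2π·0.9479)/(2π)) = 18.9824 → s = 59.9824
radial distance = base radius + s = 42 + 59.9824 = 101.9824

101.9824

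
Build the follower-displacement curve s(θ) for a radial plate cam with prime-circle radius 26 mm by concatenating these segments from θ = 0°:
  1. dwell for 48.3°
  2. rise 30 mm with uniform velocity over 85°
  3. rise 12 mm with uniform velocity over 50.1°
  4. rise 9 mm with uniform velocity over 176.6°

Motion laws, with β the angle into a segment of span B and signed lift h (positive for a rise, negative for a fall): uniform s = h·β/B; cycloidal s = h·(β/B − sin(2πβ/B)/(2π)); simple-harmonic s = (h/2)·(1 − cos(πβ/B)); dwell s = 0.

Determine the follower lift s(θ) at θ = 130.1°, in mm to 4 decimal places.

seg 1 [0°–48.3°] dwell: s stays 0.0000
seg 2 [48.3°–133.3°] uniform, h=30: θ=130.1° here. β=81.8, B=85. 30·81.8/85 = 28.8706 → s = 28.8706

28.8706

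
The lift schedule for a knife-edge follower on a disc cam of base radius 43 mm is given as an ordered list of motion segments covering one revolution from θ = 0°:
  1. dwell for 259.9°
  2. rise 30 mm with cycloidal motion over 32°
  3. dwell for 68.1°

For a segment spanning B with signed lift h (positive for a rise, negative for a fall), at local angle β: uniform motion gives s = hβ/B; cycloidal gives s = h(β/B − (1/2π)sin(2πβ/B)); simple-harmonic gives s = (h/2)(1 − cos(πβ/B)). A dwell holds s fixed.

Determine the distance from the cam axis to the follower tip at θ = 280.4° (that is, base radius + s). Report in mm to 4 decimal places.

seg 1 [0°–259.9°] dwell: s stays 0.0000
seg 2 [259.9°–291.9°] cycloidal, h=30: θ=280.4° here. β=20.5, B=32. 30·(0.6406 − sin(2π·0.6406)/(2π)) = 22.9096 → s = 22.9096
radial distance = base radius + s = 43 + 22.9096 = 65.9096

65.9096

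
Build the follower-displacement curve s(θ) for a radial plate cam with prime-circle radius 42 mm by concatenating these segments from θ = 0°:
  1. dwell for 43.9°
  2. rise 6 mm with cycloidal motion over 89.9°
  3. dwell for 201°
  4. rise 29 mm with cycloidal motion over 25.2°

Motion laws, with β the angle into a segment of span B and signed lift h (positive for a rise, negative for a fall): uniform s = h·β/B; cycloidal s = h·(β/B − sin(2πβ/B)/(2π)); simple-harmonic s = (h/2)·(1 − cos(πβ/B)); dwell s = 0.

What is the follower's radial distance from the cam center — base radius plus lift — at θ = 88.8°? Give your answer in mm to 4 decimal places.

seg 1 [0°–43.9°] dwell: s stays 0.0000
seg 2 [43.9°–133.8°] cycloidal, h=6: θ=88.8° here. β=44.9, B=89.9. 6·(0.4994 − sin(2π·0.4994)/(2π)) = 2.9933 → s = 2.9933
radial distance = base radius + s = 42 + 2.9933 = 44.9933

44.9933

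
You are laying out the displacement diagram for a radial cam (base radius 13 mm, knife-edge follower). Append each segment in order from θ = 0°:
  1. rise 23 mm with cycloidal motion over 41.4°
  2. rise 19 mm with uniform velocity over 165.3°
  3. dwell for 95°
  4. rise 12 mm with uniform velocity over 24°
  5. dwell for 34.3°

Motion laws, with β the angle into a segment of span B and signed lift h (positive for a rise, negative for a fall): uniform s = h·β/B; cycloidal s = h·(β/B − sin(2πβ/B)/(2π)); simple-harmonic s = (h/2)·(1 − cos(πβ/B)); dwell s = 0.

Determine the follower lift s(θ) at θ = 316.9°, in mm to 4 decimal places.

seg 1 [0°–41.4°] cycloidal, h=23: full span → s += 23 → s = 23.0000
seg 2 [41.4°–206.7°] uniform, h=19: full span → s += 19 → s = 42.0000
seg 3 [206.7°–301.7°] dwell: s stays 42.0000
seg 4 [301.7°–325.7°] uniform, h=12: θ=316.9° here. β=15.2, B=24. 12·15.2/24 = 7.6000 → s = 49.6000

49.6000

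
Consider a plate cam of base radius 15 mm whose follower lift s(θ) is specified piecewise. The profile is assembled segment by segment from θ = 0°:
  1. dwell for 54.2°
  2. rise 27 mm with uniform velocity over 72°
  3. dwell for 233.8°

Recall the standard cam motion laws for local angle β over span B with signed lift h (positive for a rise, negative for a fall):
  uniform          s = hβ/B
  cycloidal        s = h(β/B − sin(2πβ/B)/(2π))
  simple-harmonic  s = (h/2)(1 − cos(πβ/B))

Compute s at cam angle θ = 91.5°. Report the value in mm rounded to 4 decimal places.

seg 1 [0°–54.2°] dwell: s stays 0.0000
seg 2 [54.2°–126.2°] uniform, h=27: θ=91.5° here. β=37.3, B=72. 27·37.3/72 = 13.9875 → s = 13.9875

13.9875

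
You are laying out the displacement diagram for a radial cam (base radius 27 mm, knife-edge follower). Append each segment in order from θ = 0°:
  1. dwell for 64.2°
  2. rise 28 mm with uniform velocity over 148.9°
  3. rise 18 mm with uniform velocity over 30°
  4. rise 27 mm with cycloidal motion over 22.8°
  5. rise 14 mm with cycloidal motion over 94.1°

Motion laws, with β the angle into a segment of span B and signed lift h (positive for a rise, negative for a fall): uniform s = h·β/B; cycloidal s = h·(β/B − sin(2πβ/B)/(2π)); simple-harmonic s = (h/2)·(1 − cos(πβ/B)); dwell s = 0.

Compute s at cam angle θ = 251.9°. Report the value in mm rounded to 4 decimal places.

seg 1 [0°–64.2°] dwell: s stays 0.0000
seg 2 [64.2°–213.1°] uniform, h=28: full span → s += 28 → s = 28.0000
seg 3 [213.1°–243.1°] uniform, h=18: full span → s += 18 → s = 46.0000
seg 4 [243.1°–265.9°] cycloidal, h=27: θ=251.9° here. β=8.8, B=22.8. 27·(0.3860 − sin(2π·0.3860)/(2π)) = 7.5989 → s = 53.5989

53.5989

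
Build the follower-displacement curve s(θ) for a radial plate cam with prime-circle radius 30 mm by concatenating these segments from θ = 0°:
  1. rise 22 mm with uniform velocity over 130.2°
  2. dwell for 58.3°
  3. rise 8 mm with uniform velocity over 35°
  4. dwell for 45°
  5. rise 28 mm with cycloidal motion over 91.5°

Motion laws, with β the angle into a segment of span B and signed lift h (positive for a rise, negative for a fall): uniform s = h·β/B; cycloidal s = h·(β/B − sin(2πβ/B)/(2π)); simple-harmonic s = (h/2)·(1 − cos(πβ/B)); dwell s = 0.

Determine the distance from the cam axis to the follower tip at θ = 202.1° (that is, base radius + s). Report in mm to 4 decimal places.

seg 1 [0°–130.2°] uniform, h=22: full span → s += 22 → s = 22.0000
seg 2 [130.2°–188.5°] dwell: s stays 22.0000
seg 3 [188.5°–223.5°] uniform, h=8: θ=202.1° here. β=13.6, B=35. 8·13.6/35 = 3.1086 → s = 25.1086
radial distance = base radius + s = 30 + 25.1086 = 55.1086

55.1086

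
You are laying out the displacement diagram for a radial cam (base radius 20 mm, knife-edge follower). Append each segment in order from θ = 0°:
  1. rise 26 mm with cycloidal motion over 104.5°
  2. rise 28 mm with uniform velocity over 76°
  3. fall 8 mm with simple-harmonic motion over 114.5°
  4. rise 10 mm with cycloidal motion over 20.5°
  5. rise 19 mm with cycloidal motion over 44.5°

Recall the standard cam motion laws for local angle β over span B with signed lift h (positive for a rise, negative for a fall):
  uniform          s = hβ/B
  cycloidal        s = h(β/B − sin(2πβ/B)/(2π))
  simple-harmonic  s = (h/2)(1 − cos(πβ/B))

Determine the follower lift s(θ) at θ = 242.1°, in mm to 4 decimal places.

seg 1 [0°–104.5°] cycloidal, h=26: full span → s += 26 → s = 26.0000
seg 2 [104.5°–180.5°] uniform, h=28: full span → s += 28 → s = 54.0000
seg 3 [180.5°–295°] simple-harmonic, h=-8: θ=242.1° here. β=61.6, B=114.5. -8/2·(1 − cos(π·0.5380)) = -4.4763 → s = 49.5237

49.5237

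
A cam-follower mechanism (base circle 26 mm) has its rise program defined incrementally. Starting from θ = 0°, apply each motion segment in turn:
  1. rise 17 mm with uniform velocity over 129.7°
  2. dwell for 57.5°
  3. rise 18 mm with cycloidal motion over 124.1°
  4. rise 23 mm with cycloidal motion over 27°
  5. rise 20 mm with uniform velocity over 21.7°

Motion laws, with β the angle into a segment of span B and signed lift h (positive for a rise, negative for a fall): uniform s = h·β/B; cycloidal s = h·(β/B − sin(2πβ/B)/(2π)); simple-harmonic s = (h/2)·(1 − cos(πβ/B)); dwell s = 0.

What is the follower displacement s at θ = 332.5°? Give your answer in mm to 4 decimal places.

seg 1 [0°–129.7°] uniform, h=17: full span → s += 17 → s = 17.0000
seg 2 [129.7°–187.2°] dwell: s stays 17.0000
seg 3 [187.2°–311.3°] cycloidal, h=18: full span → s += 18 → s = 35.0000
seg 4 [311.3°–338.3°] cycloidal, h=23: θ=332.5° here. β=21.2, B=27. 23·(0.7852 − sin(2π·0.7852)/(2π)) = 21.6307 → s = 56.6307

56.6307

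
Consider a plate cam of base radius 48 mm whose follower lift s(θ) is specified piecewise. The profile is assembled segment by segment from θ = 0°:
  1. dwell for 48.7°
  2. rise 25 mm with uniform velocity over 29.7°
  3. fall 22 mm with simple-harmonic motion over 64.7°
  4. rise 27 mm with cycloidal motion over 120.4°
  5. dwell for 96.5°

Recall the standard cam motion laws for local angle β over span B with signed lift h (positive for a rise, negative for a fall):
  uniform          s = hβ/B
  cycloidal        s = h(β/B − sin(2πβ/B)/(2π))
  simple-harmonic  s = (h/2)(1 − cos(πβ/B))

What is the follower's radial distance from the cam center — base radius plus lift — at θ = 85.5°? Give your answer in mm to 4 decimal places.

seg 1 [0°–48.7°] dwell: s stays 0.0000
seg 2 [48.7°–78.4°] uniform, h=25: full span → s += 25 → s = 25.0000
seg 3 [78.4°–143.1°] simple-harmonic, h=-22: θ=85.5° here. β=7.1, B=64.7. -22/2·(1 − cos(π·0.1097)) = -0.6472 → s = 24.3528
radial distance = base radius + s = 48 + 24.3528 = 72.3528

72.3528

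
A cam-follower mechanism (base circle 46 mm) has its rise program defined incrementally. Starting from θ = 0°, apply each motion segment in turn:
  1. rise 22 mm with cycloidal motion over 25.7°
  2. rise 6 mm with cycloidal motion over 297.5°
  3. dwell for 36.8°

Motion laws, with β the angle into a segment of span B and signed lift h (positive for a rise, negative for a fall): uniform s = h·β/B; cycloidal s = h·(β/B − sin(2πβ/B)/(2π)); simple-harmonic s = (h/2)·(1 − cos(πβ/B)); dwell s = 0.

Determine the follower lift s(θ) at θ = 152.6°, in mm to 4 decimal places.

seg 1 [0°–25.7°] cycloidal, h=22: full span → s += 22 → s = 22.0000
seg 2 [25.7°–323.2°] cycloidal, h=6: θ=152.6° here. β=126.9, B=297.5. 6·(0.4266 − sin(2π·0.4266)/(2π)) = 2.1341 → s = 24.1341

24.1341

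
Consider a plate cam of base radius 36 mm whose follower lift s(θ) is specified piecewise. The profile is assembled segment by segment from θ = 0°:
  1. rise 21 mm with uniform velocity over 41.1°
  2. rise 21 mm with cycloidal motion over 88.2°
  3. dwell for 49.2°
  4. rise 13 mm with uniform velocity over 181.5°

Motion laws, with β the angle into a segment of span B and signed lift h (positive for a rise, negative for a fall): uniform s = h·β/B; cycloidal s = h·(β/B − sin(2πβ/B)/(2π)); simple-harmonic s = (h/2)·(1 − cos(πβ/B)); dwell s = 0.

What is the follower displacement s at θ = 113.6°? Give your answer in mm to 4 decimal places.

seg 1 [0°–41.1°] uniform, h=21: full span → s += 21 → s = 21.0000
seg 2 [41.1°–129.3°] cycloidal, h=21: θ=113.6° here. β=72.5, B=88.2. 21·(0.8220 − sin(2π·0.8220)/(2π)) = 20.2680 → s = 41.2680

41.2680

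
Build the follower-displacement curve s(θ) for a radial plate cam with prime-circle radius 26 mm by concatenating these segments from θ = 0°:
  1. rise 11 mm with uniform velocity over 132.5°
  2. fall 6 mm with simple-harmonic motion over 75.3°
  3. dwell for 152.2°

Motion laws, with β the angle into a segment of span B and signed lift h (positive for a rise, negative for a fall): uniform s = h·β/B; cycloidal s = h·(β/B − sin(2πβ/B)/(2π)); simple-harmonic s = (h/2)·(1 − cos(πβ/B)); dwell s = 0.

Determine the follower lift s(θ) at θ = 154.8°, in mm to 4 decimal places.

seg 1 [0°–132.5°] uniform, h=11: full span → s += 11 → s = 11.0000
seg 2 [132.5°–207.8°] simple-harmonic, h=-6: θ=154.8° here. β=22.3, B=75.3. -6/2·(1 − cos(π·0.2961)) = -1.2074 → s = 9.7926

9.7926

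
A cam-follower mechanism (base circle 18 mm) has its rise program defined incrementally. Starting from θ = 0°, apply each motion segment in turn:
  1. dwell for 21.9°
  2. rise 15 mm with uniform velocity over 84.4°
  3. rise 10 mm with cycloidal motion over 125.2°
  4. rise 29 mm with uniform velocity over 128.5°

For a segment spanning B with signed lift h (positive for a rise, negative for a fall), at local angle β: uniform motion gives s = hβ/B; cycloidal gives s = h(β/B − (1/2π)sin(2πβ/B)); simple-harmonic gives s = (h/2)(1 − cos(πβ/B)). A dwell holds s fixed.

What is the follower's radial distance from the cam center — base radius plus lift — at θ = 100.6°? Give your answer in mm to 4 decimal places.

seg 1 [0°–21.9°] dwell: s stays 0.0000
seg 2 [21.9°–106.3°] uniform, h=15: θ=100.6° here. β=78.7, B=84.4. 15·78.7/84.4 = 13.9870 → s = 13.9870
radial distance = base radius + s = 18 + 13.9870 = 31.9870

31.9870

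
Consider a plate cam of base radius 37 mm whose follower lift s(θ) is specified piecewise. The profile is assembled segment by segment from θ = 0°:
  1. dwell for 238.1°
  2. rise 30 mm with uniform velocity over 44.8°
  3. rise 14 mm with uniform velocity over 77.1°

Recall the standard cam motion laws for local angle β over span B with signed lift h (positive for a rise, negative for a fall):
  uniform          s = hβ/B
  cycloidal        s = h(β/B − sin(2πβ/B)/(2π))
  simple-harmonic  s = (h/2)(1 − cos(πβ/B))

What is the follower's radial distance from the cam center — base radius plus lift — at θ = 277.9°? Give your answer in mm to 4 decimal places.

seg 1 [0°–238.1°] dwell: s stays 0.0000
seg 2 [238.1°–282.9°] uniform, h=30: θ=277.9° here. β=39.8, B=44.8. 30·39.8/44.8 = 26.6518 → s = 26.6518
radial distance = base radius + s = 37 + 26.6518 = 63.6518

63.6518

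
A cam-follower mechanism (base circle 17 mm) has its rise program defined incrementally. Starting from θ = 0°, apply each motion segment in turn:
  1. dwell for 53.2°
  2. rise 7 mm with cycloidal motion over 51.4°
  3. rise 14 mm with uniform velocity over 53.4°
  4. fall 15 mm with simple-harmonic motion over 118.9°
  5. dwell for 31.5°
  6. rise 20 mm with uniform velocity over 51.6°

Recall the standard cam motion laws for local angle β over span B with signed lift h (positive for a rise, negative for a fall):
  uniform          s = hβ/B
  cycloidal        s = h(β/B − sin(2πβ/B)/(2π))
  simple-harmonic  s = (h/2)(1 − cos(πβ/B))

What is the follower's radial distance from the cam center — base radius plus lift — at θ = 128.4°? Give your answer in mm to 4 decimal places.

seg 1 [0°–53.2°] dwell: s stays 0.0000
seg 2 [53.2°–104.6°] cycloidal, h=7: full span → s += 7 → s = 7.0000
seg 3 [104.6°–158°] uniform, h=14: θ=128.4° here. β=23.8, B=53.4. 14·23.8/53.4 = 6.2397 → s = 13.2397
radial distance = base radius + s = 17 + 13.2397 = 30.2397

30.2397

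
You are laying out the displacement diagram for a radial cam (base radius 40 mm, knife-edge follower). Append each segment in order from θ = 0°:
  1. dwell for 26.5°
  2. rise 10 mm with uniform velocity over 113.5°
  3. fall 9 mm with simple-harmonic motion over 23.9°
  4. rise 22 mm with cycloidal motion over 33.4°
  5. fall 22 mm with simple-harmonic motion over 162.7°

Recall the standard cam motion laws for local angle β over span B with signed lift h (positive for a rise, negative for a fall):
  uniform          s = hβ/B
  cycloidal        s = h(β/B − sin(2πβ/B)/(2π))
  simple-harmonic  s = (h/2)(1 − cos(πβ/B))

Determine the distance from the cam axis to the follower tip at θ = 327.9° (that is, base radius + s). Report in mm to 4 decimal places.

seg 1 [0°–26.5°] dwell: s stays 0.0000
seg 2 [26.5°–140°] uniform, h=10: full span → s += 10 → s = 10.0000
seg 3 [140°–163.9°] simple-harmonic, h=-9: full span → s += -9 → s = 1.0000
seg 4 [163.9°–197.3°] cycloidal, h=22: full span → s += 22 → s = 23.0000
seg 5 [197.3°–360°] simple-harmonic, h=-22: θ=327.9° here. β=130.6, B=162.7. -22/2·(1 − cos(π·0.8027)) = -19.9538 → s = 3.0462
radial distance = base radius + s = 40 + 3.0462 = 43.0462

43.0462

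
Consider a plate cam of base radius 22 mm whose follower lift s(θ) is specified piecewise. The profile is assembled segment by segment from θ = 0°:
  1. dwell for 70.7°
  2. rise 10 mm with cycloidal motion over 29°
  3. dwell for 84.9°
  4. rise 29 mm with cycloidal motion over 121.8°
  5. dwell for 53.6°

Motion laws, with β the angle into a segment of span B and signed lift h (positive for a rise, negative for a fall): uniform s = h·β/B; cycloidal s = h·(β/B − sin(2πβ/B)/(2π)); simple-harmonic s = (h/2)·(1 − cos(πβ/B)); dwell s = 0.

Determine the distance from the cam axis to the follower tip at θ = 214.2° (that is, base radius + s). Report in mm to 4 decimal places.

seg 1 [0°–70.7°] dwell: s stays 0.0000
seg 2 [70.7°–99.7°] cycloidal, h=10: full span → s += 10 → s = 10.0000
seg 3 [99.7°–184.6°] dwell: s stays 10.0000
seg 4 [184.6°–306.4°] cycloidal, h=29: θ=214.2° here. β=29.6, B=121.8. 29·(0.2430 − sin(2π·0.2430)/(2π)) = 2.4366 → s = 12.4366
radial distance = base radius + s = 22 + 12.4366 = 34.4366

34.4366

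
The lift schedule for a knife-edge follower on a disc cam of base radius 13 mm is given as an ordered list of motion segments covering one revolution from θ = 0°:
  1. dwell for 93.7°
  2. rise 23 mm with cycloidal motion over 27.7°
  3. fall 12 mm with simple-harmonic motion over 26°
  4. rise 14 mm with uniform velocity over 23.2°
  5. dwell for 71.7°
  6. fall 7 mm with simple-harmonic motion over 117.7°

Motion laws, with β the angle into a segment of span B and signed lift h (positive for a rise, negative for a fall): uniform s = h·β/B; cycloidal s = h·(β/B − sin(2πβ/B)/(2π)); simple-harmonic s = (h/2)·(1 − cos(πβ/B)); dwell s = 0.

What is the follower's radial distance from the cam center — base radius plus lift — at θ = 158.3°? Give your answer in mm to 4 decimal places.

seg 1 [0°–93.7°] dwell: s stays 0.0000
seg 2 [93.7°–121.4°] cycloidal, h=23: full span → s += 23 → s = 23.0000
seg 3 [121.4°–147.4°] simple-harmonic, h=-12: full span → s += -12 → s = 11.0000
seg 4 [147.4°–170.6°] uniform, h=14: θ=158.3° here. β=10.9, B=23.2. 14·10.9/23.2 = 6.5776 → s = 17.5776
radial distance = base radius + s = 13 + 17.5776 = 30.5776

30.5776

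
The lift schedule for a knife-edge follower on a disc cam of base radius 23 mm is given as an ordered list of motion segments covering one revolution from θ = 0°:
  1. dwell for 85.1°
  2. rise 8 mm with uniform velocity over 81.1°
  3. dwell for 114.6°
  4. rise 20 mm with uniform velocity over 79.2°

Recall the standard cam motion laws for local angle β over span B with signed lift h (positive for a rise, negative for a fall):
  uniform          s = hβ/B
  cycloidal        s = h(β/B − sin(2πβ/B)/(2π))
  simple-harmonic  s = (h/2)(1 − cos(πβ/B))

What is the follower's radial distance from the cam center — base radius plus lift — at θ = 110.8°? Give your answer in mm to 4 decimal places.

seg 1 [0°–85.1°] dwell: s stays 0.0000
seg 2 [85.1°–166.2°] uniform, h=8: θ=110.8° here. β=25.7, B=81.1. 8·25.7/81.1 = 2.5351 → s = 2.5351
radial distance = base radius + s = 23 + 2.5351 = 25.5351

25.5351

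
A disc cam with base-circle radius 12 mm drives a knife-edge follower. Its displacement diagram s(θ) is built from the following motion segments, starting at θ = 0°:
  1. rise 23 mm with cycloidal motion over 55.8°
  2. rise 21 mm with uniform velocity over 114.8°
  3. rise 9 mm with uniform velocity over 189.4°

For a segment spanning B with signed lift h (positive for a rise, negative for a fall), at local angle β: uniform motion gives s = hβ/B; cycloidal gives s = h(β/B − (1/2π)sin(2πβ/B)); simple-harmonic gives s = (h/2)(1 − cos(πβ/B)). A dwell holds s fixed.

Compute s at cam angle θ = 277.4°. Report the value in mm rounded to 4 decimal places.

seg 1 [0°–55.8°] cycloidal, h=23: full span → s += 23 → s = 23.0000
seg 2 [55.8°–170.6°] uniform, h=21: full span → s += 21 → s = 44.0000
seg 3 [170.6°–360°] uniform, h=9: θ=277.4° here. β=106.8, B=189.4. 9·106.8/189.4 = 5.0750 → s = 49.0750

49.0750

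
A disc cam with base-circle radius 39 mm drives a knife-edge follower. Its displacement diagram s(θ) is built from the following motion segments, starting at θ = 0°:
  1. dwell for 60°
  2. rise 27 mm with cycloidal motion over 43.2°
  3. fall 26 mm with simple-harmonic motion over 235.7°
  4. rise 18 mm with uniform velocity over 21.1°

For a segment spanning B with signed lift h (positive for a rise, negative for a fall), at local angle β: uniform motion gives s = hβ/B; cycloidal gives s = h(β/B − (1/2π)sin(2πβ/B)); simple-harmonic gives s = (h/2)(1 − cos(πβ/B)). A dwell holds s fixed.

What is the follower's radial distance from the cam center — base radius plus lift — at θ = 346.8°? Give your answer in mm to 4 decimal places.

seg 1 [0°–60°] dwell: s stays 0.0000
seg 2 [60°–103.2°] cycloidal, h=27: full span → s += 27 → s = 27.0000
seg 3 [103.2°–338.9°] simple-harmonic, h=-26: full span → s += -26 → s = 1.0000
seg 4 [338.9°–360°] uniform, h=18: θ=346.8° here. β=7.9, B=21.1. 18·7.9/21.1 = 6.7393 → s = 7.7393
radial distance = base radius + s = 39 + 7.7393 = 46.7393

46.7393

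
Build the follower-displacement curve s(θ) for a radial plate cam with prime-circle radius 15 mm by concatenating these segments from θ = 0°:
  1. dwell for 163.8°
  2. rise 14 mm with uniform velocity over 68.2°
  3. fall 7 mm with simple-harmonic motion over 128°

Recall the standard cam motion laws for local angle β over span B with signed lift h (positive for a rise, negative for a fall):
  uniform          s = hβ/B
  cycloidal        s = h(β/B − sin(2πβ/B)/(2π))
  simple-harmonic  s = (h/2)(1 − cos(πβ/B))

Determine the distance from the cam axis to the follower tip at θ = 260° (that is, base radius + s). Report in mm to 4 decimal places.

seg 1 [0°–163.8°] dwell: s stays 0.0000
seg 2 [163.8°–232°] uniform, h=14: full span → s += 14 → s = 14.0000
seg 3 [232°–360°] simple-harmonic, h=-7: θ=260° here. β=28, B=128. -7/2·(1 − cos(π·0.2188)) = -0.7945 → s = 13.2055
radial distance = base radius + s = 15 + 13.2055 = 28.2055

28.2055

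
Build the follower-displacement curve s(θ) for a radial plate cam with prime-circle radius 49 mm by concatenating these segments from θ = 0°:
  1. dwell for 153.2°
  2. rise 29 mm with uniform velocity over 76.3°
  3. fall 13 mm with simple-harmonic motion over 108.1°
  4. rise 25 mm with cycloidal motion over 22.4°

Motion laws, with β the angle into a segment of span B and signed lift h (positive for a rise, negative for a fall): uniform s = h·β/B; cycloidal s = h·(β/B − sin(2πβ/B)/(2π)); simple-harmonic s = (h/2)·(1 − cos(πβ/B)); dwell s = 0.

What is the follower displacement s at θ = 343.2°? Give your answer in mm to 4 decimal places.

seg 1 [0°–153.2°] dwell: s stays 0.0000
seg 2 [153.2°–229.5°] uniform, h=29: full span → s += 29 → s = 29.0000
seg 3 [229.5°–337.6°] simple-harmonic, h=-13: full span → s += -13 → s = 16.0000
seg 4 [337.6°–360°] cycloidal, h=25: θ=343.2° here. β=5.6, B=22.4. 25·(0.2500 − sin(2π·0.2500)/(2π)) = 2.2711 → s = 18.2711

18.2711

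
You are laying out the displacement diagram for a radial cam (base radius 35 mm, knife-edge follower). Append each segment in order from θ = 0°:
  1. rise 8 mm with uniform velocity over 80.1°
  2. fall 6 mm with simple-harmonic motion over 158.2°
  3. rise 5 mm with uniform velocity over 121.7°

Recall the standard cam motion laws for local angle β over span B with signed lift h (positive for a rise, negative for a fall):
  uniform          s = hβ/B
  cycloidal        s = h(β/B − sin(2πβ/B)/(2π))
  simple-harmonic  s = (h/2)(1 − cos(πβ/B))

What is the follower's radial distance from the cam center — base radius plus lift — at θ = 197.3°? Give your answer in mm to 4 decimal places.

seg 1 [0°–80.1°] uniform, h=8: full span → s += 8 → s = 8.0000
seg 2 [80.1°–238.3°] simple-harmonic, h=-6: θ=197.3° here. β=117.2, B=158.2. -6/2·(1 − cos(π·0.7408)) = -5.0594 → s = 2.9406
radial distance = base radius + s = 35 + 2.9406 = 37.9406

37.9406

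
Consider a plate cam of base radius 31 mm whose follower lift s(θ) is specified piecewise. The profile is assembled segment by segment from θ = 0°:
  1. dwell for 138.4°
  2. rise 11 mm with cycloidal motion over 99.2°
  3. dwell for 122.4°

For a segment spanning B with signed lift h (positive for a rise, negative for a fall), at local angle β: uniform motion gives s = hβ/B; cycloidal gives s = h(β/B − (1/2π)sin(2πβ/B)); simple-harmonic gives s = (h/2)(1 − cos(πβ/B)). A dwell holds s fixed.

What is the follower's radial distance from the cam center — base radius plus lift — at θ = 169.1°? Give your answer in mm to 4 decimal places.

seg 1 [0°–138.4°] dwell: s stays 0.0000
seg 2 [138.4°–237.6°] cycloidal, h=11: θ=169.1° here. β=30.7, B=99.2. 11·(0.3095 − sin(2π·0.3095)/(2π)) = 1.7744 → s = 1.7744
radial distance = base radius + s = 31 + 1.7744 = 32.7744

32.7744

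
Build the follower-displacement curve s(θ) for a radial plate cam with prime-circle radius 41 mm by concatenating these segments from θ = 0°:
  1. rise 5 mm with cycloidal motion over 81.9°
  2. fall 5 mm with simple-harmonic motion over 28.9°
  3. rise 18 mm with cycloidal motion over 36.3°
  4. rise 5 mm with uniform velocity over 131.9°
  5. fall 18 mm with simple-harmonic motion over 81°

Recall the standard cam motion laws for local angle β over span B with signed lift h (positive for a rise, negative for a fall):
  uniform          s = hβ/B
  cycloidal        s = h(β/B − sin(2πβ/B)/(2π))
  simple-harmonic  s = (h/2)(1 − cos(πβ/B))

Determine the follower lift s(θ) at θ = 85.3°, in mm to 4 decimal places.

seg 1 [0°–81.9°] cycloidal, h=5: full span → s += 5 → s = 5.0000
seg 2 [81.9°–110.8°] simple-harmonic, h=-5: θ=85.3° here. β=3.4, B=28.9. -5/2·(1 − cos(π·0.1176)) = -0.1688 → s = 4.8312

4.8312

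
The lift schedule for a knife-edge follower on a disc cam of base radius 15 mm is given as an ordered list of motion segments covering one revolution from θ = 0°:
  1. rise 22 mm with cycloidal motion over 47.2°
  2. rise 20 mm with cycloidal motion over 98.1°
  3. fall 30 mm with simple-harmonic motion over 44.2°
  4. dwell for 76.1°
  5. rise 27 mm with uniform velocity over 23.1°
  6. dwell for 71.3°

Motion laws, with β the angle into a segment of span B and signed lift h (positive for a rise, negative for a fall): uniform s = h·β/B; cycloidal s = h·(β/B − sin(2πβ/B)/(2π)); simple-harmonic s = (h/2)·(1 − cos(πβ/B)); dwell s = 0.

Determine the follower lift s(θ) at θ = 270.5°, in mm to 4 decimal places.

seg 1 [0°–47.2°] cycloidal, h=22: full span → s += 22 → s = 22.0000
seg 2 [47.2°–145.3°] cycloidal, h=20: full span → s += 20 → s = 42.0000
seg 3 [145.3°–189.5°] simple-harmonic, h=-30: full span → s += -30 → s = 12.0000
seg 4 [189.5°–265.6°] dwell: s stays 12.0000
seg 5 [265.6°–288.7°] uniform, h=27: θ=270.5° here. β=4.9, B=23.1. 27·4.9/23.1 = 5.7273 → s = 17.7273

17.7273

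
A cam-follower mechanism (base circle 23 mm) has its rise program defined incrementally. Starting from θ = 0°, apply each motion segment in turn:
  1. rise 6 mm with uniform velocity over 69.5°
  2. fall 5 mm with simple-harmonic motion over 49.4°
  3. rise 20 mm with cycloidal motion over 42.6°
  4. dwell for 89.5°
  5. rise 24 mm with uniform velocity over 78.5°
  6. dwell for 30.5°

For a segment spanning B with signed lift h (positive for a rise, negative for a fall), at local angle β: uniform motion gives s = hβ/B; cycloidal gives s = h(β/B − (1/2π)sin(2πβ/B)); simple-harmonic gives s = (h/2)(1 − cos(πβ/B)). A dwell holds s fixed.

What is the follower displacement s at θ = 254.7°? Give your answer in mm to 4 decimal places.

seg 1 [0°–69.5°] uniform, h=6: full span → s += 6 → s = 6.0000
seg 2 [69.5°–118.9°] simple-harmonic, h=-5: full span → s += -5 → s = 1.0000
seg 3 [118.9°–161.5°] cycloidal, h=20: full span → s += 20 → s = 21.0000
seg 4 [161.5°–251°] dwell: s stays 21.0000
seg 5 [251°–329.5°] uniform, h=24: θ=254.7° here. β=3.7, B=78.5. 24·3.7/78.5 = 1.1312 → s = 22.1312

22.1312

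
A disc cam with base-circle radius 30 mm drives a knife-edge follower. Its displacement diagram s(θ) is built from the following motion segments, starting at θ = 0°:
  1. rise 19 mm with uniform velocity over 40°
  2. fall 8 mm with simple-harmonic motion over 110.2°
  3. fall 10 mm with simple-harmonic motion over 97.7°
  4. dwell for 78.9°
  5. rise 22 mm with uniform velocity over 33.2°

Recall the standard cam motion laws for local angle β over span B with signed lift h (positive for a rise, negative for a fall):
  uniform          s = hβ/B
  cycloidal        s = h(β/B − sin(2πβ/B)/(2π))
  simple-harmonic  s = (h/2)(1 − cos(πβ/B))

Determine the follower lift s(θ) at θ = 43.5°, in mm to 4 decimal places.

seg 1 [0°–40°] uniform, h=19: full span → s += 19 → s = 19.0000
seg 2 [40°–150.2°] simple-harmonic, h=-8: θ=43.5° here. β=3.5, B=110.2. -8/2·(1 − cos(π·0.0318)) = -0.0199 → s = 18.9801

18.9801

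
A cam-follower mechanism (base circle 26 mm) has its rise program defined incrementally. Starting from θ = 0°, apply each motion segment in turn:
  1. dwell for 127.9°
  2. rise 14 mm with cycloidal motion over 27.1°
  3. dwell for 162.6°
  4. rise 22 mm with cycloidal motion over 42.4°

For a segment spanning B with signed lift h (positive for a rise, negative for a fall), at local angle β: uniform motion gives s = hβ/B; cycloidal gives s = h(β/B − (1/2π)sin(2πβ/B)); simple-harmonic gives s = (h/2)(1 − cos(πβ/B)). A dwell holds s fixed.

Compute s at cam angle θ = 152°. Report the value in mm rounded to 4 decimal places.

seg 1 [0°–127.9°] dwell: s stays 0.0000
seg 2 [127.9°–155°] cycloidal, h=14: θ=152° here. β=24.1, B=27.1. 14·(0.8893 − sin(2π·0.8893)/(2π)) = 13.8780 → s = 13.8780

13.8780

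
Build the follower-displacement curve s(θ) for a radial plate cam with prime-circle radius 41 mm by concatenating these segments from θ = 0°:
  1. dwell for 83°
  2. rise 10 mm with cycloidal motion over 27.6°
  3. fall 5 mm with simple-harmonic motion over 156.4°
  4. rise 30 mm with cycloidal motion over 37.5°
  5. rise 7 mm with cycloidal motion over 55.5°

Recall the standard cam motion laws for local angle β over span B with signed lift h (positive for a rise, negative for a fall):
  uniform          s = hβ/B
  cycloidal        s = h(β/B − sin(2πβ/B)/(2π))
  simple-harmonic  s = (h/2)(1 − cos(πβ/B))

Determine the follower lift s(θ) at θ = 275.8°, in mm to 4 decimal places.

seg 1 [0°–83°] dwell: s stays 0.0000
seg 2 [83°–110.6°] cycloidal, h=10: full span → s += 10 → s = 10.0000
seg 3 [110.6°–267°] simple-harmonic, h=-5: full span → s += -5 → s = 5.0000
seg 4 [267°–304.5°] cycloidal, h=30: θ=275.8° here. β=8.8, B=37.5. 30·(0.2347 − sin(2π·0.2347)/(2π)) = 2.2875 → s = 7.2875

7.2875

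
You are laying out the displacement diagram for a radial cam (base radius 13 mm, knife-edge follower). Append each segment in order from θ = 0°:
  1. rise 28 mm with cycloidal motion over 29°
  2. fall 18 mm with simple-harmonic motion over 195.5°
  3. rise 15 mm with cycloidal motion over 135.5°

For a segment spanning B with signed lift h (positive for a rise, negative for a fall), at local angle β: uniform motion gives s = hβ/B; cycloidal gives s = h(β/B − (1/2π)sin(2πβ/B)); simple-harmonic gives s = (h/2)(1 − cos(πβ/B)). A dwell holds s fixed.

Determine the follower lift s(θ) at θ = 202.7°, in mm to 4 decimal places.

seg 1 [0°–29°] cycloidal, h=28: full span → s += 28 → s = 28.0000
seg 2 [29°–224.5°] simple-harmonic, h=-18: θ=202.7° here. β=173.7, B=195.5. -18/2·(1 − cos(π·0.8885)) = -17.4534 → s = 10.5466

10.5466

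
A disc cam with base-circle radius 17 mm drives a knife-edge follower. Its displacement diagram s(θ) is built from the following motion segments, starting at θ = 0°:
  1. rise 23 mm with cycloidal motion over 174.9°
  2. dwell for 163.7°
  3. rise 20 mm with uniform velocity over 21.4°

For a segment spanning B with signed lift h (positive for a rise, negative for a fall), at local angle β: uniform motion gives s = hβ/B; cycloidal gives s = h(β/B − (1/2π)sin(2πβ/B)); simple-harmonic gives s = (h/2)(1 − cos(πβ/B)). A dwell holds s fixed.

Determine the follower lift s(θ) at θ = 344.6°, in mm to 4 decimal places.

seg 1 [0°–174.9°] cycloidal, h=23: full span → s += 23 → s = 23.0000
seg 2 [174.9°–338.6°] dwell: s stays 23.0000
seg 3 [338.6°–360°] uniform, h=20: θ=344.6° here. β=6, B=21.4. 20·6/21.4 = 5.6075 → s = 28.6075

28.6075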